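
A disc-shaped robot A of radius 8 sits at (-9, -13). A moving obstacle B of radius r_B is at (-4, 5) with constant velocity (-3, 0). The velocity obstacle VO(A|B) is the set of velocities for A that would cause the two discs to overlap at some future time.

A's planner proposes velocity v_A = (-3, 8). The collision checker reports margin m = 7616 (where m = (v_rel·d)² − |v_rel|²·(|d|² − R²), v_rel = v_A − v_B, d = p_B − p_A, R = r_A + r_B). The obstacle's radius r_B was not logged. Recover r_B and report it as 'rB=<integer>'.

m = 7616
d = (5, 18);  v_rel = (0, 8),  |v_rel|² = 64
v_rel×d = (0)·(18) − (8)·(5) = -40
since m = R²·64 − (-40)²:  R² = (1600 + 7616) / 64 = 144
R = √144 = 12  ⇒  r_B = 12 − 8 = 4

rB=4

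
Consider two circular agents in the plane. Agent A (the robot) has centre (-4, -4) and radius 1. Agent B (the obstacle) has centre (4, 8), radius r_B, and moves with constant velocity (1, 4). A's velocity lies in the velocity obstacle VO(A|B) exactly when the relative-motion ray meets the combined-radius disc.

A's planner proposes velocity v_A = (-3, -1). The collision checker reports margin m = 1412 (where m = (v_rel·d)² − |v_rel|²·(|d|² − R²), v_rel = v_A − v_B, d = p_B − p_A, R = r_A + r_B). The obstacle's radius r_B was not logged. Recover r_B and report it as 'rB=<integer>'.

m = 1412
d = (8, 12);  v_rel = (-4, -5),  |v_rel|² = 41
v_rel×d = (-4)·(12) − (-5)·(8) = -8
since m = R²·41 − (-8)²:  R² = (64 + 1412) / 41 = 36
R = √36 = 6  ⇒  r_B = 6 − 1 = 5

rB=5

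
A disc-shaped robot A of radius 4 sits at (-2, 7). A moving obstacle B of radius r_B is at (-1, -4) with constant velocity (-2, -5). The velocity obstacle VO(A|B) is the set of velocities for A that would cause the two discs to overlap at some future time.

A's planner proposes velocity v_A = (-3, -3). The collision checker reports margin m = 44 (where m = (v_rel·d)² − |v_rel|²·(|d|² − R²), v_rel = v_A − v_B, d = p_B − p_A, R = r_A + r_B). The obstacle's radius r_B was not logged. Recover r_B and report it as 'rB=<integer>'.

m = 44
d = (1, -11);  v_rel = (-1, 2),  |v_rel|² = 5
v_rel×d = (-1)·(-11) − (2)·(1) = 9
since m = R²·5 − 9²:  R² = (81 + 44) / 5 = 25
R = √25 = 5  ⇒  r_B = 5 − 4 = 1

rB=1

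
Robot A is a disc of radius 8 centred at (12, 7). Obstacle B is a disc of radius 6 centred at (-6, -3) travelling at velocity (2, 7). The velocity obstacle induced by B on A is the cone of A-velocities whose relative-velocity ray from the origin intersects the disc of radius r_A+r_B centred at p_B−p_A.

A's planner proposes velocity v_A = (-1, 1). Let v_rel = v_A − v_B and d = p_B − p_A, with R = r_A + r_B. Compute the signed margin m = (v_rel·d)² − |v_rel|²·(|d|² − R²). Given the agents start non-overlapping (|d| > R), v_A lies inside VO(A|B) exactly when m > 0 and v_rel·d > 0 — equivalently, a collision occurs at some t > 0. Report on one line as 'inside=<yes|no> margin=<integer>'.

d = (-18, -10),  |d|² = 424;  R = 8+6 = 14,  c = 424−14² = 228
v_rel = (-3, -6),  |v_rel|² = 45;  v_rel·d = (-3)·(-18) + (-6)·(-10) = 114
45·t² − 228·t + 228 = 0  ⇒  m = 114² − 45·228 = 2736
m = 2736 > 0,  v_rel·d = 114 > 0  ⇒  inside

inside=yes margin=2736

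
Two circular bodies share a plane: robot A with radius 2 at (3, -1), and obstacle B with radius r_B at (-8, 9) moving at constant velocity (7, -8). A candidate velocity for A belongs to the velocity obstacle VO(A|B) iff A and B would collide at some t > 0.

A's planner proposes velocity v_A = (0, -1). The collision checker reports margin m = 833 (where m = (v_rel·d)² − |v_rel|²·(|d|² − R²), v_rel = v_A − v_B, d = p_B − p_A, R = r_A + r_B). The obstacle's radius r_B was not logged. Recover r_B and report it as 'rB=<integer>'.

m = 833
d = (-11, 10);  v_rel = (-7, 7),  |v_rel|² = 98
v_rel×d = (-7)·(10) − (7)·(-11) = 7
since m = R²·98 − 7²:  R² = (49 + 833) / 98 = 9
R = √9 = 3  ⇒  r_B = 3 − 2 = 1

rB=1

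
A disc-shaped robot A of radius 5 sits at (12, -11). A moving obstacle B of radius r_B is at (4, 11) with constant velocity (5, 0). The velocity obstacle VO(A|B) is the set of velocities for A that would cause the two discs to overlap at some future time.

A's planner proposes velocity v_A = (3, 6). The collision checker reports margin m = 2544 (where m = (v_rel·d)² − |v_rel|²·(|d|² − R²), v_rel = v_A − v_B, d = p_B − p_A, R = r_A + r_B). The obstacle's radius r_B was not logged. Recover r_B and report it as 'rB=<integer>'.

m = 2544
d = (-8, 22);  v_rel = (-2, 6),  |v_rel|² = 40
v_rel×d = (-2)·(22) − (6)·(-8) = 4
since m = R²·40 − 4²:  R² = (16 + 2544) / 40 = 64
R = √64 = 8  ⇒  r_B = 8 − 5 = 3

rB=3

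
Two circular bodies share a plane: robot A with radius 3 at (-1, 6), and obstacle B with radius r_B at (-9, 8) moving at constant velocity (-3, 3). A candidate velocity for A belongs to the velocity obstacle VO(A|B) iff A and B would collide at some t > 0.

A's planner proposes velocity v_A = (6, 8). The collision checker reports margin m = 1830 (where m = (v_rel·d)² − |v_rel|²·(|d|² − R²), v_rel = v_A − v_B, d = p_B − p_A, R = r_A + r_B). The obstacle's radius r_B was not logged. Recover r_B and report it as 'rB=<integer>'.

m = 1830
d = (-8, 2);  v_rel = (9, 5),  |v_rel|² = 106
v_rel×d = (9)·(2) − (5)·(-8) = 58
since m = R²·106 − 58²:  R² = (3364 + 1830) / 106 = 49
R = √49 = 7  ⇒  r_B = 7 − 3 = 4

rB=4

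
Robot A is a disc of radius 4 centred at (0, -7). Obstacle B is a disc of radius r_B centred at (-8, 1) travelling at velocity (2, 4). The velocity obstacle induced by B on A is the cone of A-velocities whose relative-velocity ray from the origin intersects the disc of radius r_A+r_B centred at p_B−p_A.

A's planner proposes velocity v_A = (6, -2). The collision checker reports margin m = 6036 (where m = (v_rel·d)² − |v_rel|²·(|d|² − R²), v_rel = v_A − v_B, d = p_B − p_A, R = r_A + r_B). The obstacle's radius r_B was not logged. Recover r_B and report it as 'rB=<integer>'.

m = 6036
d = (-8, 8);  v_rel = (4, -6),  |v_rel|² = 52
v_rel×d = (4)·(8) − (-6)·(-8) = -16
since m = R²·52 − (-16)²:  R² = (256 + 6036) / 52 = 121
R = √121 = 11  ⇒  r_B = 11 − 4 = 7

rB=7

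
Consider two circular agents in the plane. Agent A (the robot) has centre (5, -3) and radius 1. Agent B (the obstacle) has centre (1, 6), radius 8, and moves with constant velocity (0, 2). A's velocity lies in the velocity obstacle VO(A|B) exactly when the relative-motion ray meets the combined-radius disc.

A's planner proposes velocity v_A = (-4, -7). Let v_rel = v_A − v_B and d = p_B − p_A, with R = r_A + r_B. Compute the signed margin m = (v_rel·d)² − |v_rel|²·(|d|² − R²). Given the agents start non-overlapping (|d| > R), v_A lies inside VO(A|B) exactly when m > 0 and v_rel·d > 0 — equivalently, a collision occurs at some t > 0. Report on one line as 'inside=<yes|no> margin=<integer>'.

d = (-4, 9),  |d|² = 97;  R = 1+8 = 9,  c = 97−9² = 16
v_rel = (-4, -9),  |v_rel|² = 97;  v_rel·d = (-4)·(-4) + (-9)·(9) = -65
97·t² + 130·t + 16 = 0  ⇒  m = (-65)² − 97·16 = 2673
m = 2673 > 0,  v_rel·d = -65 < 0  ⇒  outside

inside=no margin=2673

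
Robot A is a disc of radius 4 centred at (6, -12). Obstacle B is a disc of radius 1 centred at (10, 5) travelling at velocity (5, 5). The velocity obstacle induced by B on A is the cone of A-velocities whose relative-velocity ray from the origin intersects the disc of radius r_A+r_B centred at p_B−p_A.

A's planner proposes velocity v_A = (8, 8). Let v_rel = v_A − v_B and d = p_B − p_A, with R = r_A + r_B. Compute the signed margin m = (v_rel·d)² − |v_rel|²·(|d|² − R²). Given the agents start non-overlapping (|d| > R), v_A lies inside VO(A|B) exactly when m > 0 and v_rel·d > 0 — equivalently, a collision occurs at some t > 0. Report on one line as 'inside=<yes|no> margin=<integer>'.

d = (4, 17),  |d|² = 305;  R = 4+1 = 5,  c = 305−5² = 280
v_rel = (3, 3),  |v_rel|² = 18;  v_rel·d = (3)·(4) + (3)·(17) = 63
18·t² − 126·t + 280 = 0  ⇒  m = 63² − 18·280 = -1071
m = -1071 < 0,  v_rel·d = 63 > 0  ⇒  outside

inside=no margin=-1071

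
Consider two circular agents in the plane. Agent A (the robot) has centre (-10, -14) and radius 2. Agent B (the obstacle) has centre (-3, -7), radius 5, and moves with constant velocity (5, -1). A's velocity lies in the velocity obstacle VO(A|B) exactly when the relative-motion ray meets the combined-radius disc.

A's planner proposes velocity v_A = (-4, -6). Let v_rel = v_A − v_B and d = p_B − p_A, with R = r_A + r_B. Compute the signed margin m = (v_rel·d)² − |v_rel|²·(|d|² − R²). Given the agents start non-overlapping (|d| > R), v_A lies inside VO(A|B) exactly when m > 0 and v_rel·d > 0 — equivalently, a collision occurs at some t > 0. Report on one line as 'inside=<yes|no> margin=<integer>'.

d = (7, 7),  |d|² = 98;  R = 2+5 = 7,  c = 98−7² = 49
v_rel = (-9, -5),  |v_rel|² = 106;  v_rel·d = (-9)·(7) + (-5)·(7) = -98
106·t² + 196·t + 49 = 0  ⇒  m = (-98)² − 106·49 = 4410
m = 4410 > 0,  v_rel·d = -98 < 0  ⇒  outside

inside=no margin=4410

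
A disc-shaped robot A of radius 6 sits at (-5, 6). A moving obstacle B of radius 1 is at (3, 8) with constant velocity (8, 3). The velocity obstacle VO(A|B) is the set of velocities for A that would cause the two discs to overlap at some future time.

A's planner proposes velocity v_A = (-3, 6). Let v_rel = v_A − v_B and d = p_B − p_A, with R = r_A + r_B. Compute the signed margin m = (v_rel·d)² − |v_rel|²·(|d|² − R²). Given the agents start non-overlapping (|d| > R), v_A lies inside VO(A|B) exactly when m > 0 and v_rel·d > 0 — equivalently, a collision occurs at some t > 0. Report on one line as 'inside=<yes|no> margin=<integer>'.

d = (8, 2),  |d|² = 68;  R = 6+1 = 7,  c = 68−7² = 19
v_rel = (-11, 3),  |v_rel|² = 130;  v_rel·d = (-11)·(8) + (3)·(2) = -82
130·t² + 164·t + 19 = 0  ⇒  m = (-82)² − 130·19 = 4254
m = 4254 > 0,  v_rel·d = -82 < 0  ⇒  outside

inside=no margin=4254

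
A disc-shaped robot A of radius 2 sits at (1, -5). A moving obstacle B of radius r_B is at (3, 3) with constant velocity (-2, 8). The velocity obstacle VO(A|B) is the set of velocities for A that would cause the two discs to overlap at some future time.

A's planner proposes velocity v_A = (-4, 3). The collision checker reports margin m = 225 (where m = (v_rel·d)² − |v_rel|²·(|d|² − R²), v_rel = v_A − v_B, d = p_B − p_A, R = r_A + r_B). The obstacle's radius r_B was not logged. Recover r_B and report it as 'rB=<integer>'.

m = 225
d = (2, 8);  v_rel = (-2, -5),  |v_rel|² = 29
v_rel×d = (-2)·(8) − (-5)·(2) = -6
since m = R²·29 − (-6)²:  R² = (36 + 225) / 29 = 9
R = √9 = 3  ⇒  r_B = 3 − 2 = 1

rB=1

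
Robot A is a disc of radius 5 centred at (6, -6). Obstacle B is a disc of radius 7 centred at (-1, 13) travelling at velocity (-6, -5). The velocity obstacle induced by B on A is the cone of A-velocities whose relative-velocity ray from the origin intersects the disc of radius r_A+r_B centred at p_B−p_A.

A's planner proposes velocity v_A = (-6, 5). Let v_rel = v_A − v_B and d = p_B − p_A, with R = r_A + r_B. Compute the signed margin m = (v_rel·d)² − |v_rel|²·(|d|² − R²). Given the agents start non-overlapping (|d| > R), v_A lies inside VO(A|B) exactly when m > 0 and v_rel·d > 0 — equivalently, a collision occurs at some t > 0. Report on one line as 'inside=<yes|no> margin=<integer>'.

d = (-7, 19),  |d|² = 410;  R = 5+7 = 12,  c = 410−12² = 266
v_rel = (0, 10),  |v_rel|² = 100;  v_rel·d = (0)·(-7) + (10)·(19) = 190
100·t² − 380·t + 266 = 0  ⇒  m = 190² − 100·266 = 9500
m = 9500 > 0,  v_rel·d = 190 > 0  ⇒  inside

inside=yes margin=9500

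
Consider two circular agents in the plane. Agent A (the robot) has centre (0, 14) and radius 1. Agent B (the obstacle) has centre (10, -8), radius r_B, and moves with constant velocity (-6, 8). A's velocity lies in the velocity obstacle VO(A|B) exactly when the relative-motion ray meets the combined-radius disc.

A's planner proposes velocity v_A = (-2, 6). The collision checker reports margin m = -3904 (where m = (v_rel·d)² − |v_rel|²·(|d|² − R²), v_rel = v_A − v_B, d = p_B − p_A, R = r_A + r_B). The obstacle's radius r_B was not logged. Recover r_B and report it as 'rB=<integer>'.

m = -3904
d = (10, -22);  v_rel = (4, -2),  |v_rel|² = 20
v_rel×d = (4)·(-22) − (-2)·(10) = -68
since m = R²·20 − (-68)²:  R² = (4624 + -3904) / 20 = 36
R = √36 = 6  ⇒  r_B = 6 − 1 = 5

rB=5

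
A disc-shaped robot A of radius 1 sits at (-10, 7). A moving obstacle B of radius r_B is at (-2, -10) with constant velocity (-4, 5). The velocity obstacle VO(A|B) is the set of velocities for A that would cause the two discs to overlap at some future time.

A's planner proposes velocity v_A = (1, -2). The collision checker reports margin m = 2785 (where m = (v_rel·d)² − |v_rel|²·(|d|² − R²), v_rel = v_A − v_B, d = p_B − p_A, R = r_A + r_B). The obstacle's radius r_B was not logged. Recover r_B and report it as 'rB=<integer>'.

m = 2785
d = (8, -17);  v_rel = (5, -7),  |v_rel|² = 74
v_rel×d = (5)·(-17) − (-7)·(8) = -29
since m = R²·74 − (-29)²:  R² = (841 + 2785) / 74 = 49
R = √49 = 7  ⇒  r_B = 7 − 1 = 6

rB=6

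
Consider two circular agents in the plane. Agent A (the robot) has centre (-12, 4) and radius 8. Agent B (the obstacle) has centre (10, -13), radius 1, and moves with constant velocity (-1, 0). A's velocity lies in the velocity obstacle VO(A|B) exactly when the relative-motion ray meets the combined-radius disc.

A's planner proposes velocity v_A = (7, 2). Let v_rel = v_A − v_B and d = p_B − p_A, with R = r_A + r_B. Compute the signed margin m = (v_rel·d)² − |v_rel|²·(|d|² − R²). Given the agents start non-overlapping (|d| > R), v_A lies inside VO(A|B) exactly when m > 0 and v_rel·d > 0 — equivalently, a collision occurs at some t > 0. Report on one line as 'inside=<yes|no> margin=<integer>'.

d = (22, -17),  |d|² = 773;  R = 8+1 = 9,  c = 773−9² = 692
v_rel = (8, 2),  |v_rel|² = 68;  v_rel·d = (8)·(22) + (2)·(-17) = 142
68·t² − 284·t + 692 = 0  ⇒  m = 142² − 68·692 = -26892
m = -26892 < 0,  v_rel·d = 142 > 0  ⇒  outside

inside=no margin=-26892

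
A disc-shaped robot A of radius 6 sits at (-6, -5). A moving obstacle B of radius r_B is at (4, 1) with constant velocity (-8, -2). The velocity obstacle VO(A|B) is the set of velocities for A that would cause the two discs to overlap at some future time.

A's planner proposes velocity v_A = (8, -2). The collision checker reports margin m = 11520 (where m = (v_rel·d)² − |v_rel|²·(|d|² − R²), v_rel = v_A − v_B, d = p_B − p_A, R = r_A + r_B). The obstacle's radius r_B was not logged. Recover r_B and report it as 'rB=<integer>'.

m = 11520
d = (10, 6);  v_rel = (16, 0),  |v_rel|² = 256
v_rel×d = (16)·(6) − (0)·(10) = 96
since m = R²·256 − 96²:  R² = (9216 + 11520) / 256 = 81
R = √81 = 9  ⇒  r_B = 9 − 6 = 3

rB=3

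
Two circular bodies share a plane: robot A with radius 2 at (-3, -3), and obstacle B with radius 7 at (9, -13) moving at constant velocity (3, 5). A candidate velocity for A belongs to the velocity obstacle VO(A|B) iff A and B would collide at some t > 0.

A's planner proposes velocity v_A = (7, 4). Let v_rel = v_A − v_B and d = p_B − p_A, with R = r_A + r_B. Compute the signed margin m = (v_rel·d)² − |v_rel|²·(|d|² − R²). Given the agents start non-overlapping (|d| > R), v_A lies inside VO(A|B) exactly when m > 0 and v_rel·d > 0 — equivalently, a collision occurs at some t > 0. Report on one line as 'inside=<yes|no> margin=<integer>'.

d = (12, -10),  |d|² = 244;  R = 2+7 = 9,  c = 244−9² = 163
v_rel = (4, -1),  |v_rel|² = 17;  v_rel·d = (4)·(12) + (-1)·(-10) = 58
17·t² − 116·t + 163 = 0  ⇒  m = 58² − 17·163 = 593
m = 593 > 0,  v_rel·d = 58 > 0  ⇒  inside

inside=yes margin=593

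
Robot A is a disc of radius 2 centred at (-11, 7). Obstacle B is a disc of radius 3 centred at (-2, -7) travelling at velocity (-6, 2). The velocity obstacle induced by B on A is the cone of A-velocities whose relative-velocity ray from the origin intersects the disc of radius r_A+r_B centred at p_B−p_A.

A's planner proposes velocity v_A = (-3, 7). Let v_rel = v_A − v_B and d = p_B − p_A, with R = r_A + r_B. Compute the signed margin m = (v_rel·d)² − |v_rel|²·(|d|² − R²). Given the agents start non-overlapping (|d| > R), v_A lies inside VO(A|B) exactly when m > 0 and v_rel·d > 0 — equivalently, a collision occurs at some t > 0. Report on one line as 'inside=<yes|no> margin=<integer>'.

d = (9, -14),  |d|² = 277;  R = 2+3 = 5,  c = 277−5² = 252
v_rel = (3, 5),  |v_rel|² = 34;  v_rel·d = (3)·(9) + (5)·(-14) = -43
34·t² + 86·t + 252 = 0  ⇒  m = (-43)² − 34·252 = -6719
m = -6719 < 0,  v_rel·d = -43 < 0  ⇒  outside

inside=no margin=-6719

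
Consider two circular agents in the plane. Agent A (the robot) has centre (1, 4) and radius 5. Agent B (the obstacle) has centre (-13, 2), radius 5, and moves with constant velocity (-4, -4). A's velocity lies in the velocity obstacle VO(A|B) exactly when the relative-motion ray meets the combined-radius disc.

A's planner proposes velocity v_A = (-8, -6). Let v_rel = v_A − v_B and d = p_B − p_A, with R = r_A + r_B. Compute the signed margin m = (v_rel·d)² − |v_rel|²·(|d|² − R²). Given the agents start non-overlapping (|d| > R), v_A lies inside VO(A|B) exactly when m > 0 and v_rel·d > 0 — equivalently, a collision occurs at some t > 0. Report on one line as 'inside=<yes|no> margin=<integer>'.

d = (-14, -2),  |d|² = 200;  R = 5+5 = 10,  c = 200−10² = 100
v_rel = (-4, -2),  |v_rel|² = 20;  v_rel·d = (-4)·(-14) + (-2)·(-2) = 60
20·t² − 120·t + 100 = 0  ⇒  m = 60² − 20·100 = 1600
m = 1600 > 0,  v_rel·d = 60 > 0  ⇒  inside

inside=yes margin=1600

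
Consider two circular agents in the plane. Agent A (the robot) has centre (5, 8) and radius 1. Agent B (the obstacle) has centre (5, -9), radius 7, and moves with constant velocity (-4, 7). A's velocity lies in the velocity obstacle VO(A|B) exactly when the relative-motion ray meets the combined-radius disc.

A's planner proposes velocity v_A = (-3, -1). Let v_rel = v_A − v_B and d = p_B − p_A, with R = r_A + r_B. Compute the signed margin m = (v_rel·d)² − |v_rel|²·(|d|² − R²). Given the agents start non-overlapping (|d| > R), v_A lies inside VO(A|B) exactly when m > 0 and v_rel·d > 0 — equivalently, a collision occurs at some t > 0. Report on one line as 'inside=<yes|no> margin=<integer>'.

d = (0, -17),  |d|² = 289;  R = 1+7 = 8,  c = 289−8² = 225
v_rel = (1, -8),  |v_rel|² = 65;  v_rel·d = (1)·(0) + (-8)·(-17) = 136
65·t² − 272·t + 225 = 0  ⇒  m = 136² − 65·225 = 3871
m = 3871 > 0,  v_rel·d = 136 > 0  ⇒  inside

inside=yes margin=3871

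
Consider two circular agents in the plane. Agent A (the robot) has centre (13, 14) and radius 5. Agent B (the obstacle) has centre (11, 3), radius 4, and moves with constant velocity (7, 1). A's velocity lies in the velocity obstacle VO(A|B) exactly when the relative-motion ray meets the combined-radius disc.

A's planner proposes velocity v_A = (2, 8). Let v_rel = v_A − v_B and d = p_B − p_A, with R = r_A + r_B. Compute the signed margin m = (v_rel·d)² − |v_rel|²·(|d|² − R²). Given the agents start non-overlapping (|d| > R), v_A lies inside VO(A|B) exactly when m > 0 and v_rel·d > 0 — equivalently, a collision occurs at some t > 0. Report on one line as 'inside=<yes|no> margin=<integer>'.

d = (-2, -11),  |d|² = 125;  R = 5+4 = 9,  c = 125−9² = 44
v_rel = (-5, 7),  |v_rel|² = 74;  v_rel·d = (-5)·(-2) + (7)·(-11) = -67
74·t² + 134·t + 44 = 0  ⇒  m = (-67)² − 74·44 = 1233
m = 1233 > 0,  v_rel·d = -67 < 0  ⇒  outside

inside=no margin=1233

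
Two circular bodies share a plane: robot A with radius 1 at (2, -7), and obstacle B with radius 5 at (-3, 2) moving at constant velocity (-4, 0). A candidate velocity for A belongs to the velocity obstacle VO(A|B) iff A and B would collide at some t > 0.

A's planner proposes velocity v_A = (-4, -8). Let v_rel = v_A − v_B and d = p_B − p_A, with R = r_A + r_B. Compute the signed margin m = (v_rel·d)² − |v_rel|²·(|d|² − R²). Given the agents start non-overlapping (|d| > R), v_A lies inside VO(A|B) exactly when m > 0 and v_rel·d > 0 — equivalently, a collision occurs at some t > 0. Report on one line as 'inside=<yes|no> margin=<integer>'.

d = (-5, 9),  |d|² = 106;  R = 1+5 = 6,  c = 106−6² = 70
v_rel = (0, -8),  |v_rel|² = 64;  v_rel·d = (0)·(-5) + (-8)·(9) = -72
64·t² + 144·t + 70 = 0  ⇒  m = (-72)² − 64·70 = 704
m = 704 > 0,  v_rel·d = -72 < 0  ⇒  outside

inside=no margin=704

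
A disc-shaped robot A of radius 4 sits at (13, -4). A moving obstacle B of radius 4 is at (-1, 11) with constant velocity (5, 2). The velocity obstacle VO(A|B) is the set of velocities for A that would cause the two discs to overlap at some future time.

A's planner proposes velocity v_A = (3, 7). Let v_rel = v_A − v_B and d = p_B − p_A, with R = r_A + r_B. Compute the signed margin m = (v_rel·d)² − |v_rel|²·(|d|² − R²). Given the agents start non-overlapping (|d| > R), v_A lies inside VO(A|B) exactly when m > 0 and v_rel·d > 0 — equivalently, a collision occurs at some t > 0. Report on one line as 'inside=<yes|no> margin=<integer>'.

d = (-14, 15),  |d|² = 421;  R = 4+4 = 8,  c = 421−8² = 357
v_rel = (-2, 5),  |v_rel|² = 29;  v_rel·d = (-2)·(-14) + (5)·(15) = 103
29·t² − 206·t + 357 = 0  ⇒  m = 103² − 29·357 = 256
m = 256 > 0,  v_rel·d = 103 > 0  ⇒  inside

inside=yes margin=256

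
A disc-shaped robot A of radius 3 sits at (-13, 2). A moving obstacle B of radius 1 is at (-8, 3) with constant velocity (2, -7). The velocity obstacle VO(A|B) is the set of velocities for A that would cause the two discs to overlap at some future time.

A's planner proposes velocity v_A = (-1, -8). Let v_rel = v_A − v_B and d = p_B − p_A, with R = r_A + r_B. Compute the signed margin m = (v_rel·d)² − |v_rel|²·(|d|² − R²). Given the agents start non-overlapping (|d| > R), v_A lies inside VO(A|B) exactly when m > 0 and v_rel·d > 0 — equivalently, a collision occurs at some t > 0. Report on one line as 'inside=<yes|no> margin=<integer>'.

d = (5, 1),  |d|² = 26;  R = 3+1 = 4,  c = 26−4² = 10
v_rel = (-3, -1),  |v_rel|² = 10;  v_rel·d = (-3)·(5) + (-1)·(1) = -16
10·t² + 32·t + 10 = 0  ⇒  m = (-16)² − 10·10 = 156
m = 156 > 0,  v_rel·d = -16 < 0  ⇒  outside

inside=no margin=156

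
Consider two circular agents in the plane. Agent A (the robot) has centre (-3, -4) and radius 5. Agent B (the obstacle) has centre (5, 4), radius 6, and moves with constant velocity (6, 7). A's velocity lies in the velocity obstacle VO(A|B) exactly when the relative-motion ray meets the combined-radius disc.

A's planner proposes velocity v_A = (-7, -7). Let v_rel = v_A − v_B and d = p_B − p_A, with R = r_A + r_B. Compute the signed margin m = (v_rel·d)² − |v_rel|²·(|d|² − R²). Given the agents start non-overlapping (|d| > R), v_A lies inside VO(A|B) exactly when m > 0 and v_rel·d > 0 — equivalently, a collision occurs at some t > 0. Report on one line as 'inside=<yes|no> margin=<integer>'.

d = (8, 8),  |d|² = 128;  R = 5+6 = 11,  c = 128−11² = 7
v_rel = (-13, -14),  |v_rel|² = 365;  v_rel·d = (-13)·(8) + (-14)·(8) = -216
365·t² + 432·t + 7 = 0  ⇒  m = (-216)² − 365·7 = 44101
m = 44101 > 0,  v_rel·d = -216 < 0  ⇒  outside

inside=no margin=44101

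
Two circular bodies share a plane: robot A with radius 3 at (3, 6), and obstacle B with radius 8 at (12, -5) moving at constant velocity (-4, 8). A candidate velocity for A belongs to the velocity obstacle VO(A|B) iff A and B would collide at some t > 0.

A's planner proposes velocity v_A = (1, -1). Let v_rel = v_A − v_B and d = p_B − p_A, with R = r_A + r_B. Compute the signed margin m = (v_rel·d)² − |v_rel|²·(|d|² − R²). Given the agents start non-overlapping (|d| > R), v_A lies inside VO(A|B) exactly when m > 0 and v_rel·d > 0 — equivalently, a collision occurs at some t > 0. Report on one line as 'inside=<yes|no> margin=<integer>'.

d = (9, -11),  |d|² = 202;  R = 3+8 = 11,  c = 202−11² = 81
v_rel = (5, -9),  |v_rel|² = 106;  v_rel·d = (5)·(9) + (-9)·(-11) = 144
106·t² − 288·t + 81 = 0  ⇒  m = 144² − 106·81 = 12150
m = 12150 > 0,  v_rel·d = 144 > 0  ⇒  inside

inside=yes margin=12150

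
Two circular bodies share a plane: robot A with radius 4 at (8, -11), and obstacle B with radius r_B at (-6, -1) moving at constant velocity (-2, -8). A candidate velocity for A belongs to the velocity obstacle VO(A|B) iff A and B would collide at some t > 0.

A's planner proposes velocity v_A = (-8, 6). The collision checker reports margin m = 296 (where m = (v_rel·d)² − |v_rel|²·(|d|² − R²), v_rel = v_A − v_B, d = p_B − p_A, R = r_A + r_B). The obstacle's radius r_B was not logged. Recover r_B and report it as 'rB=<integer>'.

m = 296
d = (-14, 10);  v_rel = (-6, 14),  |v_rel|² = 232
v_rel×d = (-6)·(10) − (14)·(-14) = 136
since m = R²·232 − 136²:  R² = (18496 + 296) / 232 = 81
R = √81 = 9  ⇒  r_B = 9 − 4 = 5

rB=5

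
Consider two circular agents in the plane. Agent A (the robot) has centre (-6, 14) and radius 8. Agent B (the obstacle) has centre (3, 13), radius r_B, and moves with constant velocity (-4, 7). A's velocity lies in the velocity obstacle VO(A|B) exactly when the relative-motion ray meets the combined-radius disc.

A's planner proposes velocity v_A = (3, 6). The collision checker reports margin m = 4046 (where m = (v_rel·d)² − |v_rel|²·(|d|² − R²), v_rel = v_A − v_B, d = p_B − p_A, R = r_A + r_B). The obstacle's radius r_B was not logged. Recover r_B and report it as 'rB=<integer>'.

m = 4046
d = (9, -1);  v_rel = (7, -1),  |v_rel|² = 50
v_rel×d = (7)·(-1) − (-1)·(9) = 2
since m = R²·50 − 2²:  R² = (4 + 4046) / 50 = 81
R = √81 = 9  ⇒  r_B = 9 − 8 = 1

rB=1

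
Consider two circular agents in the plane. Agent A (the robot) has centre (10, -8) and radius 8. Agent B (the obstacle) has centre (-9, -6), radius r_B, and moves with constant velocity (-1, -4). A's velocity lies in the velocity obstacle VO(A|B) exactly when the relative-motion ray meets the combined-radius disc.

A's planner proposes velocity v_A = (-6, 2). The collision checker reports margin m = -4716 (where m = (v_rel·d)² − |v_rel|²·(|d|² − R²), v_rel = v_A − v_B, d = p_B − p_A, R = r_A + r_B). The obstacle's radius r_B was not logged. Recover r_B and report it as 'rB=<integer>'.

m = -4716
d = (-19, 2);  v_rel = (-5, 6),  |v_rel|² = 61
v_rel×d = (-5)·(2) − (6)·(-19) = 104
since m = R²·61 − 104²:  R² = (10816 + -4716) / 61 = 100
R = √100 = 10  ⇒  r_B = 10 − 8 = 2

rB=2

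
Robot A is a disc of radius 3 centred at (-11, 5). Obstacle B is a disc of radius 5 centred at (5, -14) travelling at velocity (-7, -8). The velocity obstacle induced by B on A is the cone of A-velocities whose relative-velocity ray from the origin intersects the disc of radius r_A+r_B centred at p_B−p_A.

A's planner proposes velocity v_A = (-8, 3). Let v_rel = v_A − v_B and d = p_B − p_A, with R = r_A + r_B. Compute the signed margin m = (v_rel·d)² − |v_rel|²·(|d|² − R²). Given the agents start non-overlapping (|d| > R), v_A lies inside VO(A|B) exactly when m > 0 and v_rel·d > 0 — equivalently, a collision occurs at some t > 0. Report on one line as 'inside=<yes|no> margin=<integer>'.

d = (16, -19),  |d|² = 617;  R = 3+5 = 8,  c = 617−8² = 553
v_rel = (-1, 11),  |v_rel|² = 122;  v_rel·d = (-1)·(16) + (11)·(-19) = -225
122·t² + 450·t + 553 = 0  ⇒  m = (-225)² − 122·553 = -16841
m = -16841 < 0,  v_rel·d = -225 < 0  ⇒  outside

inside=no margin=-16841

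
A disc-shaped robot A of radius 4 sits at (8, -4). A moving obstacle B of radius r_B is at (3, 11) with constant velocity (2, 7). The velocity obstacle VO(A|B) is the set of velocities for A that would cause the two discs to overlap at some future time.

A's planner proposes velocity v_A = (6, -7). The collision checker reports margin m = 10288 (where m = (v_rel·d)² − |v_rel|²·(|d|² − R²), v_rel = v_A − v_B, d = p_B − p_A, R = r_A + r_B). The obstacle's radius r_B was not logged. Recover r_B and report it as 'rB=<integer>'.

m = 10288
d = (-5, 15);  v_rel = (4, -14),  |v_rel|² = 212
v_rel×d = (4)·(15) − (-14)·(-5) = -10
since m = R²·212 − (-10)²:  R² = (100 + 10288) / 212 = 49
R = √49 = 7  ⇒  r_B = 7 − 4 = 3

rB=3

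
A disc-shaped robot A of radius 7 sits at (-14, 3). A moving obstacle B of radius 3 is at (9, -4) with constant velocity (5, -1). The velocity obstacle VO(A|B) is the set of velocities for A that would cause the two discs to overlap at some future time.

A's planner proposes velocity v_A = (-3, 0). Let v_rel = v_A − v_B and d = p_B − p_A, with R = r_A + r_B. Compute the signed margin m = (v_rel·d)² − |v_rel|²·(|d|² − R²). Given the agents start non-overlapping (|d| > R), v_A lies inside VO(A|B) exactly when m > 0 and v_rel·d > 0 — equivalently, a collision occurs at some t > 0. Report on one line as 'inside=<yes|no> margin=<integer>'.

d = (23, -7),  |d|² = 578;  R = 7+3 = 10,  c = 578−10² = 478
v_rel = (-8, 1),  |v_rel|² = 65;  v_rel·d = (-8)·(23) + (1)·(-7) = -191
65·t² + 382·t + 478 = 0  ⇒  m = (-191)² − 65·478 = 5411
m = 5411 > 0,  v_rel·d = -191 < 0  ⇒  outside

inside=no margin=5411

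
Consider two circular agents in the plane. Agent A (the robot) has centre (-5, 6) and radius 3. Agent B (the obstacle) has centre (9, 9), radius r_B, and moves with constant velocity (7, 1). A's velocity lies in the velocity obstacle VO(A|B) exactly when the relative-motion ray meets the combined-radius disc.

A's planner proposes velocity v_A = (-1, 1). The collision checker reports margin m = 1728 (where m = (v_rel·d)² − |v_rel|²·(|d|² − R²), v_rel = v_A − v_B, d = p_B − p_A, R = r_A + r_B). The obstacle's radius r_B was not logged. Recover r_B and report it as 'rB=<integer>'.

m = 1728
d = (14, 3);  v_rel = (-8, 0),  |v_rel|² = 64
v_rel×d = (-8)·(3) − (0)·(14) = -24
since m = R²·64 − (-24)²:  R² = (576 + 1728) / 64 = 36
R = √36 = 6  ⇒  r_B = 6 − 3 = 3

rB=3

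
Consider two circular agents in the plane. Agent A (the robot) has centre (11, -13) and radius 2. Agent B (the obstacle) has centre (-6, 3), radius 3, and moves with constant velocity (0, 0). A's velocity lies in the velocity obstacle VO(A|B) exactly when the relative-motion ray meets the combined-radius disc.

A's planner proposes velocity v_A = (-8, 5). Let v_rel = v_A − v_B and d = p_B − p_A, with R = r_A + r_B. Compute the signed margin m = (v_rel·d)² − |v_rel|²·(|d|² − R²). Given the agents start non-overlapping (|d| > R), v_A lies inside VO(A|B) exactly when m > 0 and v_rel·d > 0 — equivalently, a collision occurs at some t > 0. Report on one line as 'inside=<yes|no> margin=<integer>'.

d = (-17, 16),  |d|² = 545;  R = 2+3 = 5,  c = 545−5² = 520
v_rel = (-8, 5),  |v_rel|² = 89;  v_rel·d = (-8)·(-17) + (5)·(16) = 216
89·t² − 432·t + 520 = 0  ⇒  m = 216² − 89·520 = 376
m = 376 > 0,  v_rel·d = 216 > 0  ⇒  inside

inside=yes margin=376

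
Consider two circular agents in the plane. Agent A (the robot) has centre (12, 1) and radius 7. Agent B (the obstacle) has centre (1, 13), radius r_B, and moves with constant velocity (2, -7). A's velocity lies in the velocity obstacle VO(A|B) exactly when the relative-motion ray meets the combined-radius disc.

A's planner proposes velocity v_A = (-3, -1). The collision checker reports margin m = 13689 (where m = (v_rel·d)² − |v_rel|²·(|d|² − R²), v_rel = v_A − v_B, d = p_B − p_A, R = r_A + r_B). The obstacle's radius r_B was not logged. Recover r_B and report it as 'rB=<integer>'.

m = 13689
d = (-11, 12);  v_rel = (-5, 6),  |v_rel|² = 61
v_rel×d = (-5)·(12) − (6)·(-11) = 6
since m = R²·61 − 6²:  R² = (36 + 13689) / 61 = 225
R = √225 = 15  ⇒  r_B = 15 − 7 = 8

rB=8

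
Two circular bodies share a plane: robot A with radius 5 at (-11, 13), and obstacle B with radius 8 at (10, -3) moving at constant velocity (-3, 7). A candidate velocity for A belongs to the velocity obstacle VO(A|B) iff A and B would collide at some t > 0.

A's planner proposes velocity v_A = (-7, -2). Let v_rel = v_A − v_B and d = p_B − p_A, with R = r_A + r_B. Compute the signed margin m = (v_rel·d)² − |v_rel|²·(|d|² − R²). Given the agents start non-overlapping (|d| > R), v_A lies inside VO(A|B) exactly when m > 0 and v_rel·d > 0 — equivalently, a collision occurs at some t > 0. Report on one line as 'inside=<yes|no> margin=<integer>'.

d = (21, -16),  |d|² = 697;  R = 5+8 = 13,  c = 697−13² = 528
v_rel = (-4, -9),  |v_rel|² = 97;  v_rel·d = (-4)·(21) + (-9)·(-16) = 60
97·t² − 120·t + 528 = 0  ⇒  m = 60² − 97·528 = -47616
m = -47616 < 0,  v_rel·d = 60 > 0  ⇒  outside

inside=no margin=-47616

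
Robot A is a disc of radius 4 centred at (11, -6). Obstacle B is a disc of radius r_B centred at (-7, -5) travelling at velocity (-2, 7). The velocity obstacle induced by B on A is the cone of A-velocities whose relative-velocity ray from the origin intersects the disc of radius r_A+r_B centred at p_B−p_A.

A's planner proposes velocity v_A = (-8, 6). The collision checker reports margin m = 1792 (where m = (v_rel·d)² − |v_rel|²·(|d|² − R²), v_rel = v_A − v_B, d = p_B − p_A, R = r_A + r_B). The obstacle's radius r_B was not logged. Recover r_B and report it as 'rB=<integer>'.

m = 1792
d = (-18, 1);  v_rel = (-6, -1),  |v_rel|² = 37
v_rel×d = (-6)·(1) − (-1)·(-18) = -24
since m = R²·37 − (-24)²:  R² = (576 + 1792) / 37 = 64
R = √64 = 8  ⇒  r_B = 8 − 4 = 4

rB=4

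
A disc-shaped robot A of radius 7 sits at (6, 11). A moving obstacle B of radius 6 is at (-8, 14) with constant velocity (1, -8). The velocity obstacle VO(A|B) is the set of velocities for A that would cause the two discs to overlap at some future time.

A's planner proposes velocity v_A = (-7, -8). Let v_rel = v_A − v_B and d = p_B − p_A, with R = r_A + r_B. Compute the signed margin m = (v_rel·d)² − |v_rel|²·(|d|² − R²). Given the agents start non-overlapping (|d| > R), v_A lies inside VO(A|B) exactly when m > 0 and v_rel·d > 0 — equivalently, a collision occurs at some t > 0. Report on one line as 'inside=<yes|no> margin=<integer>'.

d = (-14, 3),  |d|² = 205;  R = 7+6 = 13,  c = 205−13² = 36
v_rel = (-8, 0),  |v_rel|² = 64;  v_rel·d = (-8)·(-14) + (0)·(3) = 112
64·t² − 224·t + 36 = 0  ⇒  m = 112² − 64·36 = 10240
m = 10240 > 0,  v_rel·d = 112 > 0  ⇒  inside

inside=yes margin=10240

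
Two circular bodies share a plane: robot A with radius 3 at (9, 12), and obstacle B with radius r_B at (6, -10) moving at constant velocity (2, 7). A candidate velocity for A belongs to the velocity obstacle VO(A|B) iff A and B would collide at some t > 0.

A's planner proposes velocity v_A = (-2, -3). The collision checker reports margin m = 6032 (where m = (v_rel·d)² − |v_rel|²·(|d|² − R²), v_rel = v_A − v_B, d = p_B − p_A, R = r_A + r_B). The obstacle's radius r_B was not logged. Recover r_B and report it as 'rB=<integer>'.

m = 6032
d = (-3, -22);  v_rel = (-4, -10),  |v_rel|² = 116
v_rel×d = (-4)·(-22) − (-10)·(-3) = 58
since m = R²·116 − 58²:  R² = (3364 + 6032) / 116 = 81
R = √81 = 9  ⇒  r_B = 9 − 3 = 6

rB=6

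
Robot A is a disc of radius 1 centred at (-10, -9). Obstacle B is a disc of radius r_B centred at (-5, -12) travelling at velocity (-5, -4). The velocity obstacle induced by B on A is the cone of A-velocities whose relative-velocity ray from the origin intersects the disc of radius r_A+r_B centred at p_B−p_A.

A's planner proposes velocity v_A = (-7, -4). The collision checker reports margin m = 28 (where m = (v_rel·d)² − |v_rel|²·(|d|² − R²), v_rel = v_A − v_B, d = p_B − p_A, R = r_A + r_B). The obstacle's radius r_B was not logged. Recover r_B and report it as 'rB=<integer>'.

m = 28
d = (5, -3);  v_rel = (-2, 0),  |v_rel|² = 4
v_rel×d = (-2)·(-3) − (0)·(5) = 6
since m = R²·4 − 6²:  R² = (36 + 28) / 4 = 16
R = √16 = 4  ⇒  r_B = 4 − 1 = 3

rB=3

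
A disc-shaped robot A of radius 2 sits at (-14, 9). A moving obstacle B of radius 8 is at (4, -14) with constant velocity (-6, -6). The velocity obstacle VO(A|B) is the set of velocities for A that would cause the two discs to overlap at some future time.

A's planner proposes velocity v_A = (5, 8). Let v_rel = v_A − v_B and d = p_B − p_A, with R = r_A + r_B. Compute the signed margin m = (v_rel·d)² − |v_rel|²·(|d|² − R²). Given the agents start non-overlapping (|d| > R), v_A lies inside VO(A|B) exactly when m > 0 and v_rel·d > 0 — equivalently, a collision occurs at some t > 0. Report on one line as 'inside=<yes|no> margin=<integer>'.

d = (18, -23),  |d|² = 853;  R = 2+8 = 10,  c = 853−10² = 753
v_rel = (11, 14),  |v_rel|² = 317;  v_rel·d = (11)·(18) + (14)·(-23) = -124
317·t² + 248·t + 753 = 0  ⇒  m = (-124)² − 317·753 = -223325
m = -223325 < 0,  v_rel·d = -124 < 0  ⇒  outside

inside=no margin=-223325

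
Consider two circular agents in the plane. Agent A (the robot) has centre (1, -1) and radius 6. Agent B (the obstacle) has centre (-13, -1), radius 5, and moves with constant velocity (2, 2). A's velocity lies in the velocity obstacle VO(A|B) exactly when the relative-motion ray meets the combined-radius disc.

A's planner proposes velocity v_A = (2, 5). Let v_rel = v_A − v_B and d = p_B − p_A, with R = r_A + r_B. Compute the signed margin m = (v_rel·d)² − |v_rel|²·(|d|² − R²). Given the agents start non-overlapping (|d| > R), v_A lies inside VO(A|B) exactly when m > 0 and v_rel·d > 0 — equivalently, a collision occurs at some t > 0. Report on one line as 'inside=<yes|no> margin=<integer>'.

d = (-14, 0),  |d|² = 196;  R = 6+5 = 11,  c = 196−11² = 75
v_rel = (0, 3),  |v_rel|² = 9;  v_rel·d = (0)·(-14) + (3)·(0) = 0
9·t² − 0·t + 75 = 0  ⇒  m = 0² − 9·75 = -675
m = -675 < 0,  v_rel·d = 0 = 0  ⇒  outside

inside=no margin=-675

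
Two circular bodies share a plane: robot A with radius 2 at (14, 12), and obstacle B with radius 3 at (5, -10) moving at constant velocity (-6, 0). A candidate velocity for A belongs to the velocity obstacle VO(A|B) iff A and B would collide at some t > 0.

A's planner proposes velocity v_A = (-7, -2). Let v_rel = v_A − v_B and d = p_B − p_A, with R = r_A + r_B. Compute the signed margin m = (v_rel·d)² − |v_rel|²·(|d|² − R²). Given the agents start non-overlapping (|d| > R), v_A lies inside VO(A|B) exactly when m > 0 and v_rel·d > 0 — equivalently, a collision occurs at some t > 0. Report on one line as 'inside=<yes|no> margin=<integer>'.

d = (-9, -22),  |d|² = 565;  R = 2+3 = 5,  c = 565−5² = 540
v_rel = (-1, -2),  |v_rel|² = 5;  v_rel·d = (-1)·(-9) + (-2)·(-22) = 53
5·t² − 106·t + 540 = 0  ⇒  m = 53² − 5·540 = 109
m = 109 > 0,  v_rel·d = 53 > 0  ⇒  inside

inside=yes margin=109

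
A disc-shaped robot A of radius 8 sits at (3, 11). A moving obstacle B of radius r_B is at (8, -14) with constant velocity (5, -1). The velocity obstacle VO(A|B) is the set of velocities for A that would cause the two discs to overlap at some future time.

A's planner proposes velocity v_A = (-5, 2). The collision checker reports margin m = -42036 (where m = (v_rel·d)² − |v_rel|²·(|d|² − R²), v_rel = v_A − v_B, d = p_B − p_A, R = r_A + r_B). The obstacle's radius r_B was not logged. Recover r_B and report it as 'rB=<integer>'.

m = -42036
d = (5, -25);  v_rel = (-10, 3),  |v_rel|² = 109
v_rel×d = (-10)·(-25) − (3)·(5) = 235
since m = R²·109 − 235²:  R² = (55225 + -42036) / 109 = 121
R = √121 = 11  ⇒  r_B = 11 − 8 = 3

rB=3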